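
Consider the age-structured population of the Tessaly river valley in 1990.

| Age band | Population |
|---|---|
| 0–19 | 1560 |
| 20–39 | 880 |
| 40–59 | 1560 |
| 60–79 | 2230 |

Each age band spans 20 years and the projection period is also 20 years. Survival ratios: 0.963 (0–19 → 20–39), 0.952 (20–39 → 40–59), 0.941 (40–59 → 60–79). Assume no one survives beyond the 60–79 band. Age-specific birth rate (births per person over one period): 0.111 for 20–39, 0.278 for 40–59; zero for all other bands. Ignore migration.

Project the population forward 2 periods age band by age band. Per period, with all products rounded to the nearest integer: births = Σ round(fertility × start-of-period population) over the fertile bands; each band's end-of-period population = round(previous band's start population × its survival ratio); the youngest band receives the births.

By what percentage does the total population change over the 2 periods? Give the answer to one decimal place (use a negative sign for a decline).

-49.7

Let group 1 be 0–19 through group 4 = 60–79.
— Period 1 —
Births: 880 × 0.111 = 98, 1560 × 0.278 = 434 — total 532
Group 2: 1560 × 0.963 = 1502
Group 3: 880 × 0.952 = 838
Group 4: 1560 × 0.941 = 1468
Population now: 0–19=532, 20–39=1502, 40–59=838, 60–79=1468
— Period 2 —
Births: 1502 × 0.111 = 167, 838 × 0.278 = 233 — total 400
Group 2: 532 × 0.963 = 512
Group 3: 1502 × 0.952 = 1430
Group 4: 838 × 0.941 = 789
Population now: 0–19=400, 20–39=512, 40–59=1430, 60–79=789
Total: 6230 → 3131; change = -3099; percentage change = -49.7%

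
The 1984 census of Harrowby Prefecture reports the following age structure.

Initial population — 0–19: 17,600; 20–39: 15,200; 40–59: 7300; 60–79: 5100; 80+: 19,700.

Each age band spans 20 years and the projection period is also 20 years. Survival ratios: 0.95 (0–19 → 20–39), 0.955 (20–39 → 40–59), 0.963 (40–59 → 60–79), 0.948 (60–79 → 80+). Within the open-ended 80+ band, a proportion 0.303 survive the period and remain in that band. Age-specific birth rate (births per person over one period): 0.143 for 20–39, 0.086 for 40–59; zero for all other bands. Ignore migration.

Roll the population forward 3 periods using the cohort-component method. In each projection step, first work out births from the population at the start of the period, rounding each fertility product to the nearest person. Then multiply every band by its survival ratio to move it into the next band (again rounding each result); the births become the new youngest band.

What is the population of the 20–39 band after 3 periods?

3457

— Period 1 —
Births: 15200 * 0.143 = 2174  |  7300 * 0.086 = 628 → total 2802
20–39: 17600 * 0.95 = 16720
40–59: 15200 * 0.955 = 14516
60–79: 7300 * 0.963 = 7030
80+: 5100 * 0.948 + 19700 * 0.303 = 4835 + 5969 = 10804
→ [2802, 16720, 14516, 7030, 10804]
— Period 2 —
Births: 16720 * 0.143 = 2391  |  14516 * 0.086 = 1248 → total 3639
20–39: 2802 * 0.95 = 2662
40–59: 16720 * 0.955 = 15968
60–79: 14516 * 0.963 = 13979
80+: 7030 * 0.948 + 10804 * 0.303 = 6664 + 3274 = 9938
→ [3639, 2662, 15968, 13979, 9938]
— Period 3 —
Births: 2662 * 0.143 = 381  |  15968 * 0.086 = 1373 → total 1754
20–39: 3639 * 0.95 = 3457
40–59: 2662 * 0.955 = 2542
60–79: 15968 * 0.963 = 15377
80+: 13979 * 0.948 + 9938 * 0.303 = 13252 + 3011 = 16263
→ [1754, 3457, 2542, 15377, 16263]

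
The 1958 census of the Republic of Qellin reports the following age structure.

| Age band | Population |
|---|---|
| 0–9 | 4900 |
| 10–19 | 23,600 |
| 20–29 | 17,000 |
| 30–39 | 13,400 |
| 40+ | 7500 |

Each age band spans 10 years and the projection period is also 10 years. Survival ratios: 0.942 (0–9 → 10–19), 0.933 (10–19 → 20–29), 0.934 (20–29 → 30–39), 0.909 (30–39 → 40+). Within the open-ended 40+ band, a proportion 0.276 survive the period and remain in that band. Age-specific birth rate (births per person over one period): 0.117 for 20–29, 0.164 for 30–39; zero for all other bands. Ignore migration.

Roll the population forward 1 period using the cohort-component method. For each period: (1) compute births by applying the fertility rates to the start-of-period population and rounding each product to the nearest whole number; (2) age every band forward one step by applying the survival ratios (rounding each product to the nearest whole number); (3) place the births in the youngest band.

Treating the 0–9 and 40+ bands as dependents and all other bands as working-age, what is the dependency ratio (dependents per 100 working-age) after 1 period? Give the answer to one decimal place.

(Bands numbered youngest = 1 to oldest = 5.)
Period 1:
Births: 17000 × 0.117 = 1989 ; 13400 × 0.164 = 2198 → 4187
Band 2: 4900 × 0.942 = 4616
Band 3: 23600 × 0.933 = 22019
Band 4: 17000 × 0.934 = 15878
Band 5: 13400 × 0.909 + 7500 × 0.276 = 12181 + 2070 = 14251
Giving 4187 / 4616 / 22019 / 15878 / 14251.
Dependents (band 0–9 + band 40+) = 4187 + 14251 = 18438; working-age = 42513; ratio = 18438/42513 × 100 = 43.4

43.4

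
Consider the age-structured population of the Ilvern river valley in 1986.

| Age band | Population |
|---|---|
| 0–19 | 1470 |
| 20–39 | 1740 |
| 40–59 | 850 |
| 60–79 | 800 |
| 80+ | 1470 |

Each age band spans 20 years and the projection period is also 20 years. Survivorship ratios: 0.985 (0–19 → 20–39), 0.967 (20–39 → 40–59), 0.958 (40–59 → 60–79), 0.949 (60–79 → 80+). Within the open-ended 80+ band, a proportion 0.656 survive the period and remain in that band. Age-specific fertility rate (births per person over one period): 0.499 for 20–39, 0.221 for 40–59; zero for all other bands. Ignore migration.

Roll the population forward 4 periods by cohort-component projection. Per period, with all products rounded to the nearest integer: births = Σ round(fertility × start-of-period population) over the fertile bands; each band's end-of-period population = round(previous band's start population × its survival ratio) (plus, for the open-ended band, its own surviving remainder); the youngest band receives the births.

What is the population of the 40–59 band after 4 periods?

1043

[period 1]
Births: 1740 × 0.499 = 868  |  850 × 0.221 = 188 — total 1056
20–39: 1470 × 0.985 = 1448
40–59: 1740 × 0.967 = 1683
60–79: 850 × 0.958 = 814
80+: 800 × 0.949 + 1470 × 0.656 = 759 + 964 = 1723
End of period: [1056, 1448, 1683, 814, 1723]
[period 2]
Births: 1448 × 0.499 = 723  |  1683 × 0.221 = 372 — total 1095
20–39: 1056 × 0.985 = 1040
40–59: 1448 × 0.967 = 1400
60–79: 1683 × 0.958 = 1612
80+: 814 × 0.949 + 1723 × 0.656 = 772 + 1130 = 1902
End of period: [1095, 1040, 1400, 1612, 1902]
[period 3]
Births: 1040 × 0.499 = 519  |  1400 × 0.221 = 309 — total 828
20–39: 1095 × 0.985 = 1079
40–59: 1040 × 0.967 = 1006
60–79: 1400 × 0.958 = 1341
80+: 1612 × 0.949 + 1902 × 0.656 = 1530 + 1248 = 2778
End of period: [828, 1079, 1006, 1341, 2778]
[period 4]
Births: 1079 × 0.499 = 538  |  1006 × 0.221 = 222 — total 760
20–39: 828 × 0.985 = 816
40–59: 1079 × 0.967 = 1043
60–79: 1006 × 0.958 = 964
80+: 1341 × 0.949 + 2778 × 0.656 = 1273 + 1822 = 3095
End of period: [760, 816, 1043, 964, 3095]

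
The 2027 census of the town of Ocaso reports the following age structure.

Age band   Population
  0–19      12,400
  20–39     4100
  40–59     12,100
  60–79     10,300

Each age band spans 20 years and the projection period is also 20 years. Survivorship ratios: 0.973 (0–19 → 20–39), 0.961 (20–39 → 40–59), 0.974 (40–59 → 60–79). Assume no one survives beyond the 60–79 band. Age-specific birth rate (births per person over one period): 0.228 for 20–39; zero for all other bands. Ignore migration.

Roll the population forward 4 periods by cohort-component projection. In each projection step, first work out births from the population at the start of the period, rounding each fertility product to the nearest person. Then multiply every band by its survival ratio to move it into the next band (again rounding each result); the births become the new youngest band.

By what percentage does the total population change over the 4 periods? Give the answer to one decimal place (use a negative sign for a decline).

-89.1

Numbering the groups 1..4 from youngest to oldest:
After projecting period 1:
Births: 4100 × 0.228 = 935
Group 2: 12400 × 0.973 = 12065
Group 3: 4100 × 0.961 = 3940
Group 4: 12100 × 0.974 = 11785
Giving 935 / 12065 / 3940 / 11785.
After projecting period 2:
Births: 12065 × 0.228 = 2751
Group 2: 935 × 0.973 = 910
Group 3: 12065 × 0.961 = 11594
Group 4: 3940 × 0.974 = 3838
Giving 2751 / 910 / 11594 / 3838.
After projecting period 3:
Births: 910 × 0.228 = 207
Group 2: 2751 × 0.973 = 2677
Group 3: 910 × 0.961 = 875
Group 4: 11594 × 0.974 = 11293
Giving 207 / 2677 / 875 / 11293.
After projecting period 4:
Births: 2677 × 0.228 = 610
Group 2: 207 × 0.973 = 201
Group 3: 2677 × 0.961 = 2573
Group 4: 875 × 0.974 = 852
Giving 610 / 201 / 2573 / 852.
Total: 38900 → 4236; change = -34664; percentage change = -89.1%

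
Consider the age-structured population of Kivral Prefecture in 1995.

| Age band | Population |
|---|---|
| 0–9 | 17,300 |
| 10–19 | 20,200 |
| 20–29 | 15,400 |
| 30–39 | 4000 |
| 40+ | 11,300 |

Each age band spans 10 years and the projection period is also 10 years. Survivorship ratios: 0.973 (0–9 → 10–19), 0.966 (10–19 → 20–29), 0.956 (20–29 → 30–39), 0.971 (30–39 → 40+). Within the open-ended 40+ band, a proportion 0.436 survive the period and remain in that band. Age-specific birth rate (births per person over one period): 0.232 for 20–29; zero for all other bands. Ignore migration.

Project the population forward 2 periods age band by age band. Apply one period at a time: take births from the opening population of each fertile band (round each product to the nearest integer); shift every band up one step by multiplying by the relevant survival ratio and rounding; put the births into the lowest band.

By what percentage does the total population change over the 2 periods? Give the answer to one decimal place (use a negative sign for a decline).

-10.5

Let group 1 be 0–9 through group 5 = 40+.
Period 1:
Births: 15400 × 0.232 = 3573
Group 2: 17300 × 0.973 = 16833
Group 3: 20200 × 0.966 = 19513
Group 4: 15400 × 0.956 = 14722
Group 5: 4000 × 0.971 + 11300 × 0.436 = 3884 + 4927 = 8811
Population now: 0–9=3573, 10–19=16833, 20–29=19513, 30–39=14722, 40+=8811
Period 2:
Births: 19513 × 0.232 = 4527
Group 2: 3573 × 0.973 = 3477
Group 3: 16833 × 0.966 = 16261
Group 4: 19513 × 0.956 = 18654
Group 5: 14722 × 0.971 + 8811 × 0.436 = 14295 + 3842 = 18137
Population now: 0–9=4527, 10–19=3477, 20–29=16261, 30–39=18654, 40+=18137
Total: 68200 → 61056; change = -7144; percentage change = -10.5%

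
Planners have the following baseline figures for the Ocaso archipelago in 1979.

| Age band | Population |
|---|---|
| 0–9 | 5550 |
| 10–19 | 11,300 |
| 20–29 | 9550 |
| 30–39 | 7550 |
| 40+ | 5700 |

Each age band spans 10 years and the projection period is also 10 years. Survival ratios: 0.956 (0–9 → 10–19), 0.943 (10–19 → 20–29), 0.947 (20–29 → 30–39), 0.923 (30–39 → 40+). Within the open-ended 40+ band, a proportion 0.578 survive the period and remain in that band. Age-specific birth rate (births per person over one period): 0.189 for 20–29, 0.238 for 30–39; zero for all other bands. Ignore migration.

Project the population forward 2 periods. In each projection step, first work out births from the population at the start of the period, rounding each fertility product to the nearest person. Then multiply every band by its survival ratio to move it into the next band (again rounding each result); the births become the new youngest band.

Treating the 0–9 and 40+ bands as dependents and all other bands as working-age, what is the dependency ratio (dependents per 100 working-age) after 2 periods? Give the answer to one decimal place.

[period 1]
Births: 9550 * 0.189 = 1805, 7550 * 0.238 = 1797 ⇒ total 3602
10–19: 5550 * 0.956 = 5306
20–29: 11300 * 0.943 = 10656
30–39: 9550 * 0.947 = 9044
40+: 7550 * 0.923 + 5700 * 0.578 = 6969 + 3295 = 10264
→ [3602, 5306, 10656, 9044, 10264]
[period 2]
Births: 10656 * 0.189 = 2014, 9044 * 0.238 = 2152 ⇒ total 4166
10–19: 3602 * 0.956 = 3444
20–29: 5306 * 0.943 = 5004
30–39: 10656 * 0.947 = 10091
40+: 9044 * 0.923 + 10264 * 0.578 = 8348 + 5933 = 14281
→ [4166, 3444, 5004, 10091, 14281]
Dependents (band 0–9 + band 40+) = 4166 + 14281 = 18447; working-age = 18539; ratio = 18447/18539 × 100 = 99.5

99.5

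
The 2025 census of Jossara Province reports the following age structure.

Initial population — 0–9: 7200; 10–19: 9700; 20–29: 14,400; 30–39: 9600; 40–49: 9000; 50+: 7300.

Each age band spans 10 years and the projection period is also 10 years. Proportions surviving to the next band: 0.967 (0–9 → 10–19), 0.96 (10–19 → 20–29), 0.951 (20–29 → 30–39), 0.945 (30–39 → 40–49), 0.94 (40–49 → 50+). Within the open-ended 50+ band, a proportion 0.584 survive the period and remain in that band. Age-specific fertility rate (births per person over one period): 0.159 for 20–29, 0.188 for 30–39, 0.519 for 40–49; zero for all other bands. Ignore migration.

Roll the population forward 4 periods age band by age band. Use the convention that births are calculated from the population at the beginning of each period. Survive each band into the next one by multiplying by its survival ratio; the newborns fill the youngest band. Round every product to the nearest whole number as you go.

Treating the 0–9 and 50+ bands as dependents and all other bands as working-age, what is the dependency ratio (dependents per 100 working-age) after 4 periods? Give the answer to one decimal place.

Let band 1 be 0–9 through band 6 = 50+.
[period 1]
Births: 14400 * 0.159 = 2290 ; 9600 * 0.188 = 1805 ; 9000 * 0.519 = 4671 → total 8766
Band 2: 7200 * 0.967 = 6962
Band 3: 9700 * 0.96 = 9312
Band 4: 14400 * 0.951 = 13694
Band 5: 9600 * 0.945 = 9072
Band 6: 9000 * 0.94 + 7300 * 0.584 = 8460 + 4263 = 12723
→ [8766, 6962, 9312, 13694, 9072, 12723]
[period 2]
Births: 9312 * 0.159 = 1481 ; 13694 * 0.188 = 2574 ; 9072 * 0.519 = 4708 → total 8763
Band 2: 8766 * 0.967 = 8477
Band 3: 6962 * 0.96 = 6684
Band 4: 9312 * 0.951 = 8856
Band 5: 13694 * 0.945 = 12941
Band 6: 9072 * 0.94 + 12723 * 0.584 = 8528 + 7430 = 15958
→ [8763, 8477, 6684, 8856, 12941, 15958]
[period 3]
Births: 6684 * 0.159 = 1063 ; 8856 * 0.188 = 1665 ; 12941 * 0.519 = 6716 → total 9444
Band 2: 8763 * 0.967 = 8474
Band 3: 8477 * 0.96 = 8138
Band 4: 6684 * 0.951 = 6356
Band 5: 8856 * 0.945 = 8369
Band 6: 12941 * 0.94 + 15958 * 0.584 = 12165 + 9319 = 21484
→ [9444, 8474, 8138, 6356, 8369, 21484]
[period 4]
Births: 8138 * 0.159 = 1294 ; 6356 * 0.188 = 1195 ; 8369 * 0.519 = 4344 → total 6833
Band 2: 9444 * 0.967 = 9132
Band 3: 8474 * 0.96 = 8135
Band 4: 8138 * 0.951 = 7739
Band 5: 6356 * 0.945 = 6006
Band 6: 8369 * 0.94 + 21484 * 0.584 = 7867 + 12547 = 20414
→ [6833, 9132, 8135, 7739, 6006, 20414]
Dependents (band 0–9 + band 50+) = 6833 + 20414 = 27247; working-age = 31012; ratio = 27247/31012 × 100 = 87.9

87.9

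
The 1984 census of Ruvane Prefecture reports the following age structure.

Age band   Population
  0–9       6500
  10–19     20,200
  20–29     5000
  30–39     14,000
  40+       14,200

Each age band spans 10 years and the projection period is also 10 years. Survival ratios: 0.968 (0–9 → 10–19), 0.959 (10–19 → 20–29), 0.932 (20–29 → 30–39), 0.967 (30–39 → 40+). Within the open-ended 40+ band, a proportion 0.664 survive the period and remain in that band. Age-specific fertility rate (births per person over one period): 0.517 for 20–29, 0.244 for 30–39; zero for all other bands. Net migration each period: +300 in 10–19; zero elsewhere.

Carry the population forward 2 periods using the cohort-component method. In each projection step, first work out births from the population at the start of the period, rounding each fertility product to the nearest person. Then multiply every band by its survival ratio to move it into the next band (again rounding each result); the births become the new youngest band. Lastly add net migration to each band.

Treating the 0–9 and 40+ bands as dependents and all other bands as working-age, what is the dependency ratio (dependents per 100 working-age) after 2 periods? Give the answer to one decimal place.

101.4

— Period 1 —
Births: 5000 * 0.517 = 2585, 14000 * 0.244 = 3416 → 6001
10–19: 6500 * 0.968 = 6292
20–29: 20200 * 0.959 = 19372
30–39: 5000 * 0.932 = 4660
40+: 14000 * 0.967 + 14200 * 0.664 = 13538 + 9429 = 22967
Net migration: 10–19 + 300 → 6592
End of period: [6001, 6592, 19372, 4660, 22967]
— Period 2 —
Births: 19372 * 0.517 = 10015, 4660 * 0.244 = 1137 → 11152
10–19: 6001 * 0.968 = 5809
20–29: 6592 * 0.959 = 6322
30–39: 19372 * 0.932 = 18055
40+: 4660 * 0.967 + 22967 * 0.664 = 4506 + 15250 = 19756
Net migration: 10–19 + 300 → 6109
End of period: [11152, 6109, 6322, 18055, 19756]
Dependents (band 0–9 + band 40+) = 11152 + 19756 = 30908; working-age = 30486; ratio = 30908/30486 × 100 = 101.4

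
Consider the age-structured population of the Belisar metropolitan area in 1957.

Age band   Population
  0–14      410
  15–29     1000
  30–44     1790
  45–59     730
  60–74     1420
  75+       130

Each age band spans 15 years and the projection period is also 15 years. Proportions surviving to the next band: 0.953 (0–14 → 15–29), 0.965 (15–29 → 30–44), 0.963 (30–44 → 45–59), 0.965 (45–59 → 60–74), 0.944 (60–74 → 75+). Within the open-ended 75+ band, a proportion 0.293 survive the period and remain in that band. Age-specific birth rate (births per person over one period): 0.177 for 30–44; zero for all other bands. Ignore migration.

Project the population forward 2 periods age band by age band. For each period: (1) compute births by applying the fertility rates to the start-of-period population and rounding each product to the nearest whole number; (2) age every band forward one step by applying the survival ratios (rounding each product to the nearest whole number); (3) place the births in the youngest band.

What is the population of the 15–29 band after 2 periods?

302

Call the groups 1 to 6, youngest first.
Period 1.
Births: 1790 × 0.177 = 317
Group 2: 410 × 0.953 = 391
Group 3: 1000 × 0.965 = 965
Group 4: 1790 × 0.963 = 1724
Group 5: 730 × 0.965 = 704
Group 6: 1420 × 0.944 + 130 × 0.293 = 1340 + 38 = 1378
Giving 317 / 391 / 965 / 1724 / 704 / 1378.
Period 2.
Births: 965 × 0.177 = 171
Group 2: 317 × 0.953 = 302
Group 3: 391 × 0.965 = 377
Group 4: 965 × 0.963 = 929
Group 5: 1724 × 0.965 = 1664
Group 6: 704 × 0.944 + 1378 × 0.293 = 665 + 404 = 1069
Giving 171 / 302 / 377 / 929 / 1664 / 1069.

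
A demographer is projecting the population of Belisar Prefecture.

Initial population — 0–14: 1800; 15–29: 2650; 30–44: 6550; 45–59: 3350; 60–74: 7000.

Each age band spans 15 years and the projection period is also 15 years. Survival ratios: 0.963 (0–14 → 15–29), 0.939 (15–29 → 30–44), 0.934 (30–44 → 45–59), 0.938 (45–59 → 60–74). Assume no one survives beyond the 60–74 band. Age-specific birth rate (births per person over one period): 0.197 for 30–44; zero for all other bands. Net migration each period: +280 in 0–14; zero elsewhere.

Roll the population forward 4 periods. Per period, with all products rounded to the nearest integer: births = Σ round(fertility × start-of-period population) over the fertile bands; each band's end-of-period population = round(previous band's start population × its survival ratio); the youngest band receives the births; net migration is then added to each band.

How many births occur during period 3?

321

(Groups numbered youngest = 1 to oldest = 5.)
[period 1]
Births: 6550 × 0.197 = 1290
Group 2: 1800 × 0.963 = 1733
Group 3: 2650 × 0.939 = 2488
Group 4: 6550 × 0.934 = 6118
Group 5: 3350 × 0.938 = 3142
Net migration: Group 1 + 280 → 1570
Population now: 0–14=1570, 15–29=1733, 30–44=2488, 45–59=6118, 60–74=3142
[period 2]
Births: 2488 × 0.197 = 490
Group 2: 1570 × 0.963 = 1512
Group 3: 1733 × 0.939 = 1627
Group 4: 2488 × 0.934 = 2324
Group 5: 6118 × 0.938 = 5739
Net migration: Group 1 + 280 → 770
Population now: 0–14=770, 15–29=1512, 30–44=1627, 45–59=2324, 60–74=5739
[period 3]
Births: 1627 × 0.197 = 321
Group 2: 770 × 0.963 = 742
Group 3: 1512 × 0.939 = 1420
Group 4: 1627 × 0.934 = 1520
Group 5: 2324 × 0.938 = 2180
Net migration: Group 1 + 280 → 601
Population now: 0–14=601, 15–29=742, 30–44=1420, 45–59=1520, 60–74=2180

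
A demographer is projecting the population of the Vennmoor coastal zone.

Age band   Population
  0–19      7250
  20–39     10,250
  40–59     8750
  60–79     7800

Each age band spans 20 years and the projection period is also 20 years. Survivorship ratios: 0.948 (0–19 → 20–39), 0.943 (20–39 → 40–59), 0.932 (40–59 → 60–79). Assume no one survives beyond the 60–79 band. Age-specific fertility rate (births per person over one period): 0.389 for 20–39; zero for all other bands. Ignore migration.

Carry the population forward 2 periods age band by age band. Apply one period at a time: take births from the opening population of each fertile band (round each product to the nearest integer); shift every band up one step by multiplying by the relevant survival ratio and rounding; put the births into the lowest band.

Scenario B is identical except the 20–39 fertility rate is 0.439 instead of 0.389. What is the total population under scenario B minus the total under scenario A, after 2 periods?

Period 1.
Births: 10250 * 0.389 = 3987
20–39: 7250 * 0.948 = 6873
40–59: 10250 * 0.943 = 9666
60–79: 8750 * 0.932 = 8155
Population now: 0–19=3987, 20–39=6873, 40–59=9666, 60–79=8155
Period 2.
Births: 6873 * 0.389 = 2674
20–39: 3987 * 0.948 = 3780
40–59: 6873 * 0.943 = 6481
60–79: 9666 * 0.932 = 9009
Population now: 0–19=2674, 20–39=3780, 40–59=6481, 60–79=9009
Scenario A total after 2 periods: 21944
Scenario B projection —
Period 1.
Births: 10250 * 0.439 = 4500
20–39: 7250 * 0.948 = 6873
40–59: 10250 * 0.943 = 9666
60–79: 8750 * 0.932 = 8155
Population now: 0–19=4500, 20–39=6873, 40–59=9666, 60–79=8155
Period 2.
Births: 6873 * 0.439 = 3017
20–39: 4500 * 0.948 = 4266
40–59: 6873 * 0.943 = 6481
60–79: 9666 * 0.932 = 9009
Population now: 0–19=3017, 20–39=4266, 40–59=6481, 60–79=9009
Scenario B total after 2 periods: 22773
Difference B − A = 22773 − 21944 = 829

829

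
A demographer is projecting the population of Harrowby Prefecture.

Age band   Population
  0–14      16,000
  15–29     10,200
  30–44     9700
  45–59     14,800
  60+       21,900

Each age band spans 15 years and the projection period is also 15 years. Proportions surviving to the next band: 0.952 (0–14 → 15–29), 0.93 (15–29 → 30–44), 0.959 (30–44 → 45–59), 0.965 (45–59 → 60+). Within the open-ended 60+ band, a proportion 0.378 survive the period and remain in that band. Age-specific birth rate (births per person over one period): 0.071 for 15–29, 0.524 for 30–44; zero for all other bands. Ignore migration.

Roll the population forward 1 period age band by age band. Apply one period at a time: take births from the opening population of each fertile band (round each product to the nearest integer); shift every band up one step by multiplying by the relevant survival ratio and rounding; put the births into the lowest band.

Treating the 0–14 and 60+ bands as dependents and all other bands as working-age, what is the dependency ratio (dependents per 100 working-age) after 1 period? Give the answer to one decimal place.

Numbering the bands 1..5 from youngest to oldest:
Period 1:
Births: 10200 × 0.071 = 724 ; 9700 × 0.524 = 5083 → 5807
Band 2: 16000 × 0.952 = 15232
Band 3: 10200 × 0.93 = 9486
Band 4: 9700 × 0.959 = 9302
Band 5: 14800 × 0.965 + 21900 × 0.378 = 14282 + 8278 = 22560
Giving 5807 / 15232 / 9486 / 9302 / 22560.
Dependents (band 0–14 + band 60+) = 5807 + 22560 = 28367; working-age = 34020; ratio = 28367/34020 × 100 = 83.4

83.4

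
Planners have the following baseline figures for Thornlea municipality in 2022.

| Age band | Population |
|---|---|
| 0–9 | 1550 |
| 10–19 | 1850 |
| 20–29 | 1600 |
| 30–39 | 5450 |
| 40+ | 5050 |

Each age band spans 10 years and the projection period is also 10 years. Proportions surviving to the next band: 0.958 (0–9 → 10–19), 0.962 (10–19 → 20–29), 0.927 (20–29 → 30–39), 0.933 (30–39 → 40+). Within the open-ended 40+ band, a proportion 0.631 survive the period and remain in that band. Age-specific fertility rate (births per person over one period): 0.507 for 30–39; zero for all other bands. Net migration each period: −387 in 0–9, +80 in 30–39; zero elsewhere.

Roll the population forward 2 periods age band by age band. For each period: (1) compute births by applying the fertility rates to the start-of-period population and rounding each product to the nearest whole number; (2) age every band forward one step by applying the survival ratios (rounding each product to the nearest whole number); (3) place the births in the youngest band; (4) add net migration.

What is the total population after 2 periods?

[period 1]
Births: 5450 × 0.507 = 2763
10–19: 1550 × 0.958 = 1485
20–29: 1850 × 0.962 = 1780
30–39: 1600 × 0.927 = 1483
40+: 5450 × 0.933 + 5050 × 0.631 = 5085 + 3187 = 8272
Net migration: 0–9 − 387 → 2376; 30–39 + 80 → 1563
→ [2376, 1485, 1780, 1563, 8272]
[period 2]
Births: 1563 × 0.507 = 792
10–19: 2376 × 0.958 = 2276
20–29: 1485 × 0.962 = 1429
30–39: 1780 × 0.927 = 1650
40+: 1563 × 0.933 + 8272 × 0.631 = 1458 + 5220 = 6678
Net migration: 0–9 − 387 → 405; 30–39 + 80 → 1730
→ [405, 2276, 1429, 1730, 6678]
Total after period 2: 405 + 2276 + 1429 + 1730 + 6678 = 12518

12518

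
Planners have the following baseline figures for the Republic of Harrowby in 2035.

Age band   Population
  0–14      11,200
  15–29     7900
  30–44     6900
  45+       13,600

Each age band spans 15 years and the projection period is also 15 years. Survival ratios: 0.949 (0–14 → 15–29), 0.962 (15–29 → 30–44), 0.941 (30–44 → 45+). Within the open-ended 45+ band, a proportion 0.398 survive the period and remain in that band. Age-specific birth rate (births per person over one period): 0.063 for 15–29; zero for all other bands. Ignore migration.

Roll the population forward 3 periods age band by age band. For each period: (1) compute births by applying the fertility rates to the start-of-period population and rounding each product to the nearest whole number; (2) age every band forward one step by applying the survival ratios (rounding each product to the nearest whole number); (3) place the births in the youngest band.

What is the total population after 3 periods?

Numbering the bands 1..4 from youngest to oldest:
After projecting period 1:
Births: 7900 × 0.063 = 498
Band 2: 11200 × 0.949 = 10629
Band 3: 7900 × 0.962 = 7600
Band 4: 6900 × 0.941 + 13600 × 0.398 = 6493 + 5413 = 11906
→ [498, 10629, 7600, 11906]
After projecting period 2:
Births: 10629 × 0.063 = 670
Band 2: 498 × 0.949 = 473
Band 3: 10629 × 0.962 = 10225
Band 4: 7600 × 0.941 + 11906 × 0.398 = 7152 + 4739 = 11891
→ [670, 473, 10225, 11891]
After projecting period 3:
Births: 473 × 0.063 = 30
Band 2: 670 × 0.949 = 636
Band 3: 473 × 0.962 = 455
Band 4: 10225 × 0.941 + 11891 × 0.398 = 9622 + 4733 = 14355
→ [30, 636, 455, 14355]
Total after period 3: 30 + 636 + 455 + 14355 = 15476

15476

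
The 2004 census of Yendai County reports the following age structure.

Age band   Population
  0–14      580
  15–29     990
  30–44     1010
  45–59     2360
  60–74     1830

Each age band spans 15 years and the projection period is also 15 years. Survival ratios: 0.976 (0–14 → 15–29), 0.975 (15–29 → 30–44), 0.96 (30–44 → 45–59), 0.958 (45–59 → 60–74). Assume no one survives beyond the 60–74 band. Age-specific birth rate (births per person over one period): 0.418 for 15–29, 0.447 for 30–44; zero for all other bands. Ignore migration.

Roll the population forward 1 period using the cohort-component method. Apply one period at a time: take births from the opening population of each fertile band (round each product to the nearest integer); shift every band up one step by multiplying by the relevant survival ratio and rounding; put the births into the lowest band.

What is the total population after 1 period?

5627

Call the groups 1 to 5, youngest first.
[period 1]
Births: 990 × 0.418 = 414 ; 1010 × 0.447 = 451 → 865
Group 2: 580 × 0.976 = 566
Group 3: 990 × 0.975 = 965
Group 4: 1010 × 0.96 = 970
Group 5: 2360 × 0.958 = 2261
Population now: 0–14=865, 15–29=566, 30–44=965, 45–59=970, 60–74=2261
Total after period 1: 865 + 566 + 965 + 970 + 2261 = 5627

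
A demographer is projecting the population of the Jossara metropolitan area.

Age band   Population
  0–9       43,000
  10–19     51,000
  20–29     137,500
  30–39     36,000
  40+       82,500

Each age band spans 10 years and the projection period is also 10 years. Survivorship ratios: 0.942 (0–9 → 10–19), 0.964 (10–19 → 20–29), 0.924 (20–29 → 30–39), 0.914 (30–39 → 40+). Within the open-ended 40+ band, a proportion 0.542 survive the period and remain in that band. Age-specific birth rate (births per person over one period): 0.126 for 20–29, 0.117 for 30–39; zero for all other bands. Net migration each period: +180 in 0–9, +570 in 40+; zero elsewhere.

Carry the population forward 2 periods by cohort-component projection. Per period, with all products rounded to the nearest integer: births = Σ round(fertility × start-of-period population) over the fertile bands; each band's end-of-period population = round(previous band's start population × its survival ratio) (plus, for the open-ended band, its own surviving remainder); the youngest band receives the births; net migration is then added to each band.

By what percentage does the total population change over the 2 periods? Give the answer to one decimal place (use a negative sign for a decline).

-18.5

(Groups numbered youngest = 1 to oldest = 5.)
Period 1:
Births: 137500 × 0.126 = 17325, 36000 × 0.117 = 4212 → 21537
Group 2: 43000 × 0.942 = 40506
Group 3: 51000 × 0.964 = 49164
Group 4: 137500 × 0.924 = 127050
Group 5: 36000 × 0.914 + 82500 × 0.542 = 32904 + 44715 = 77619
Net migration: Group 1 + 180 → 21717; Group 5 + 570 → 78189
End of period: [21717, 40506, 49164, 127050, 78189]
Period 2:
Births: 49164 × 0.126 = 6195, 127050 × 0.117 = 14865 → 21060
Group 2: 21717 × 0.942 = 20457
Group 3: 40506 × 0.964 = 39048
Group 4: 49164 × 0.924 = 45428
Group 5: 127050 × 0.914 + 78189 × 0.542 = 116124 + 42378 = 158502
Net migration: Group 1 + 180 → 21240; Group 5 + 570 → 159072
End of period: [21240, 20457, 39048, 45428, 159072]
Total: 350000 → 285245; change = -64755; percentage change = -18.5%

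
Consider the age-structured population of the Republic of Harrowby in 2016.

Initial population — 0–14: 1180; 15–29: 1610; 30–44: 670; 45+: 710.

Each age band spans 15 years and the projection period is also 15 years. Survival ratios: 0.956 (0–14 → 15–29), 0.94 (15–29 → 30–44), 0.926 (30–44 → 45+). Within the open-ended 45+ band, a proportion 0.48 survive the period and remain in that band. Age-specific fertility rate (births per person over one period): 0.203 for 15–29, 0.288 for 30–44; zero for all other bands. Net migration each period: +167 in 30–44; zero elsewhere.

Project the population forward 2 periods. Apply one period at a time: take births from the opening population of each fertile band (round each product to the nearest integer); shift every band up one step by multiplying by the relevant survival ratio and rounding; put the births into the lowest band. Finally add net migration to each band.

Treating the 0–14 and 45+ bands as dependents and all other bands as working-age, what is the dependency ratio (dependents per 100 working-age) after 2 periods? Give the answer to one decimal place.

Numbering the bands 1..4 from youngest to oldest:
— Period 1 —
Births: 1610 * 0.203 = 327  |  670 * 0.288 = 193 — total 520
Band 2: 1180 * 0.956 = 1128
Band 3: 1610 * 0.94 = 1513
Band 4: 670 * 0.926 + 710 * 0.48 = 620 + 341 = 961
Net migration: Band 3 + 167 → 1680
End of period: [520, 1128, 1680, 961]
— Period 2 —
Births: 1128 * 0.203 = 229  |  1680 * 0.288 = 484 — total 713
Band 2: 520 * 0.956 = 497
Band 3: 1128 * 0.94 = 1060
Band 4: 1680 * 0.926 + 961 * 0.48 = 1556 + 461 = 2017
Net migration: Band 3 + 167 → 1227
End of period: [713, 497, 1227, 2017]
Dependents (band 0–14 + band 45+) = 713 + 2017 = 2730; working-age = 1724; ratio = 2730/1724 × 100 = 158.4

158.4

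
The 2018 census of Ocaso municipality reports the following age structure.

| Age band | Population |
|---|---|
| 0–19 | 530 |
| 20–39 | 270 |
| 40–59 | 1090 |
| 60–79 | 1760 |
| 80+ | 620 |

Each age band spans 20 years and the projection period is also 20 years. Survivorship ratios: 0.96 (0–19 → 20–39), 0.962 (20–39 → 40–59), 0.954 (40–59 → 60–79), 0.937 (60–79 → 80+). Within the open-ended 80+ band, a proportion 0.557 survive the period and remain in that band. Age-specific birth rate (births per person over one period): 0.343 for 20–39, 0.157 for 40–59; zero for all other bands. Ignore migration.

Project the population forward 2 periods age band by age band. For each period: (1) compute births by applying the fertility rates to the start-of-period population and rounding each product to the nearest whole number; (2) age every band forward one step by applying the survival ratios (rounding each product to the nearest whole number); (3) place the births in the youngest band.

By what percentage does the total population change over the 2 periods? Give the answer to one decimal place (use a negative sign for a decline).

Let group 1 be 0–19 through group 5 = 80+.
— Period 1 —
Births: 270 * 0.343 = 93  |  1090 * 0.157 = 171 → total 264
Group 2: 530 * 0.96 = 509
Group 3: 270 * 0.962 = 260
Group 4: 1090 * 0.954 = 1040
Group 5: 1760 * 0.937 + 620 * 0.557 = 1649 + 345 = 1994
End of period: [264, 509, 260, 1040, 1994]
— Period 2 —
Births: 509 * 0.343 = 175  |  260 * 0.157 = 41 → total 216
Group 2: 264 * 0.96 = 253
Group 3: 509 * 0.962 = 490
Group 4: 260 * 0.954 = 248
Group 5: 1040 * 0.937 + 1994 * 0.557 = 974 + 1111 = 2085
End of period: [216, 253, 490, 248, 2085]
Total: 4270 → 3292; change = -978; percentage change = -22.9%

-22.9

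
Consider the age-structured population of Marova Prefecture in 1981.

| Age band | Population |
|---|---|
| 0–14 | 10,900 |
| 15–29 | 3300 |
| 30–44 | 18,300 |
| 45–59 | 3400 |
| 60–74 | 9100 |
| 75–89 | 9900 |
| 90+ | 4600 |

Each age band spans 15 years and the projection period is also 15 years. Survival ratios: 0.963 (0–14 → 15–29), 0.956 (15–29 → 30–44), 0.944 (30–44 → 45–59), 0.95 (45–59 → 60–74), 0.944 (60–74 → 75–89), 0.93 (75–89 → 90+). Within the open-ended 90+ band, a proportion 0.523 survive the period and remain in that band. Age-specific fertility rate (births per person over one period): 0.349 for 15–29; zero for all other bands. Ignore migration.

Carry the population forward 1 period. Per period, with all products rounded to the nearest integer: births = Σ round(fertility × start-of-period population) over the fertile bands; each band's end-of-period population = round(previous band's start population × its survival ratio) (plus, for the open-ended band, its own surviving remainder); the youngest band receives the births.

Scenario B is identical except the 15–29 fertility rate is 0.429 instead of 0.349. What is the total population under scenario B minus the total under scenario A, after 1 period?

264

Call the groups 1 to 7, youngest first.
Period 1.
Births: 3300 × 0.349 = 1152
Group 2: 10900 × 0.963 = 10497
Group 3: 3300 × 0.956 = 3155
Group 4: 18300 × 0.944 = 17275
Group 5: 3400 × 0.95 = 3230
Group 6: 9100 × 0.944 = 8590
Group 7: 9900 × 0.93 + 4600 × 0.523 = 9207 + 2406 = 11613
Giving 1152 / 10497 / 3155 / 17275 / 3230 / 8590 / 11613.
Scenario A total after 1 period: 55512
Scenario B projection —
Period 1.
Births: 3300 × 0.429 = 1416
Group 2: 10900 × 0.963 = 10497
Group 3: 3300 × 0.956 = 3155
Group 4: 18300 × 0.944 = 17275
Group 5: 3400 × 0.95 = 3230
Group 6: 9100 × 0.944 = 8590
Group 7: 9900 × 0.93 + 4600 × 0.523 = 9207 + 2406 = 11613
Giving 1416 / 10497 / 3155 / 17275 / 3230 / 8590 / 11613.
Scenario B total after 1 period: 55776
Difference B − A = 55776 − 55512 = 264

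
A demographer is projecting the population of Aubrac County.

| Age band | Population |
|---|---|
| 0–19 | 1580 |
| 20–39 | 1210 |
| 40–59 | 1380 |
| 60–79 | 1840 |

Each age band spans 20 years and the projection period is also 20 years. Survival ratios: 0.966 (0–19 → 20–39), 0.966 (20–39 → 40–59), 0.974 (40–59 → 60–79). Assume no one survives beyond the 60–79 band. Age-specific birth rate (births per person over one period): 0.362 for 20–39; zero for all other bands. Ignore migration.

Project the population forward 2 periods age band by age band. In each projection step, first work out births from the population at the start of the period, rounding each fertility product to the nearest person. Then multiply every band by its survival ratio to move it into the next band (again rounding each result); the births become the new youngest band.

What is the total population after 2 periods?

After projecting period 1:
Births: 1210 * 0.362 = 438
20–39: 1580 * 0.966 = 1526
40–59: 1210 * 0.966 = 1169
60–79: 1380 * 0.974 = 1344
End of period: [438, 1526, 1169, 1344]
After projecting period 2:
Births: 1526 * 0.362 = 552
20–39: 438 * 0.966 = 423
40–59: 1526 * 0.966 = 1474
60–79: 1169 * 0.974 = 1139
End of period: [552, 423, 1474, 1139]
Total after period 2: 552 + 423 + 1474 + 1139 = 3588

3588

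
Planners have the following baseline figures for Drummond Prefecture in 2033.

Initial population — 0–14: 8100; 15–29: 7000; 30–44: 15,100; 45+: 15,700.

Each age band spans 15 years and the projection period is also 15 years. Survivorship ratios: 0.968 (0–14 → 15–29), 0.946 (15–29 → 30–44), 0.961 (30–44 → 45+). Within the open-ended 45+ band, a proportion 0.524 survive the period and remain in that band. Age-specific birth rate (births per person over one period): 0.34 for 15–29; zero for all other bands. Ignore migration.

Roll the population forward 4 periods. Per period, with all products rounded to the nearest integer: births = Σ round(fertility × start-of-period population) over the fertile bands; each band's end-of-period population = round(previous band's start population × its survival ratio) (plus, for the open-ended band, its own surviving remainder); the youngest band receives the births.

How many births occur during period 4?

878

Period 1.
Births: 7000 × 0.34 = 2380
15–29: 8100 × 0.968 = 7841
30–44: 7000 × 0.946 = 6622
45+: 15100 × 0.961 + 15700 × 0.524 = 14511 + 8227 = 22738
Population now: 0–14=2380, 15–29=7841, 30–44=6622, 45+=22738
Period 2.
Births: 7841 × 0.34 = 2666
15–29: 2380 × 0.968 = 2304
30–44: 7841 × 0.946 = 7418
45+: 6622 × 0.961 + 22738 × 0.524 = 6364 + 11915 = 18279
Population now: 0–14=2666, 15–29=2304, 30–44=7418, 45+=18279
Period 3.
Births: 2304 × 0.34 = 783
15–29: 2666 × 0.968 = 2581
30–44: 2304 × 0.946 = 2180
45+: 7418 × 0.961 + 18279 × 0.524 = 7129 + 9578 = 16707
Population now: 0–14=783, 15–29=2581, 30–44=2180, 45+=16707
Period 4.
Births: 2581 × 0.34 = 878
15–29: 783 × 0.968 = 758
30–44: 2581 × 0.946 = 2442
45+: 2180 × 0.961 + 16707 × 0.524 = 2095 + 8754 = 10849
Population now: 0–14=878, 15–29=758, 30–44=2442, 45+=10849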